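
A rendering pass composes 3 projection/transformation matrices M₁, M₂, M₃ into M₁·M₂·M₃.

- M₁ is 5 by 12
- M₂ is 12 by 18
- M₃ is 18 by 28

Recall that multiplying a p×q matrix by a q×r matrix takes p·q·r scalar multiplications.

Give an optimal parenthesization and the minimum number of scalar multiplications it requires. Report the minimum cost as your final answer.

(M₁·(M₂·M₃)): cost 7728.
((M₁·M₂)·M₃): cost 3600.
Optimal: ((M₁·M₂)·M₃) with cost 3600.

3600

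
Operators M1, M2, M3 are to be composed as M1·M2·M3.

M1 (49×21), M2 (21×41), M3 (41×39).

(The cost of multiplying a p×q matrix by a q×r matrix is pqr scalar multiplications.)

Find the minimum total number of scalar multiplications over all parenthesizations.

73710

Order (M1·(M2·M3)): (M2·M3): 21×41 by 41×39 → 21×39, cost 21·41·39 = 33579; (M1·(M2·M3)): 49×21 by 21×39 → 49×39, cost 49·21·39 = 40131; cumulative 73710. Total 73710.
Order ((M1·M2)·M3): (M1·M2): 49×21 by 21×41 → 49×41, cost 49·21·41 = 42189; ((M1·M2)·M3): 49×41 by 41×39 → 49×39, cost 49·41·39 = 78351; cumulative 120540. Total 120540.
Minimum: 73710.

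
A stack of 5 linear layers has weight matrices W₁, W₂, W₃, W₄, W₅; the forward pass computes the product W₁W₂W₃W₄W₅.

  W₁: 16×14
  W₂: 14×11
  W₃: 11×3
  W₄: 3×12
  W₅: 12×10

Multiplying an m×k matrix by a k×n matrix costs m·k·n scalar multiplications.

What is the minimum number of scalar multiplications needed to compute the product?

1974

Adjacent pairs: W₁W₂ = 16·14·11 = 2464; W₂W₃ = 14·11·3 = 462; W₃W₄ = 11·3·12 = 396; W₄W₅ = 3·12·10 = 360.
Length 3: W₁..W₃: k=1: 0+462+16·14·3=1134; k=2: 2464+0+16·11·3=2992 → min 1134 | W₂..W₄: k=2: 0+396+14·11·12=2244; k=3: 462+0+14·3·12=966 → min 966 | W₃..W₅: k=3: 0+360+11·3·10=690; k=4: 396+0+11·12·10=1716 → min 690.
Length 4: W₁..W₄: k=1: 0+966+16·14·12=3654; k=2: 2464+396+16·11·12=4972; k=3: 1134+0+16·3·12=1710 → min 1710 | W₂..W₅: k=2: 0+690+14·11·10=2230; k=3: 462+360+14·3·10=1242; k=4: 966+0+14·12·10=2646 → min 1242.
Length 5: W₁..W₅: k=1: 0+1242+16·14·10=3482; k=2: 2464+690+16·11·10=4914; k=3: 1134+360+16·3·10=1974; k=4: 1710+0+16·12·10=3630 → min 1974.
Optimal order: ((W₁(W₂W₃))(W₄W₅)) with cost 1974.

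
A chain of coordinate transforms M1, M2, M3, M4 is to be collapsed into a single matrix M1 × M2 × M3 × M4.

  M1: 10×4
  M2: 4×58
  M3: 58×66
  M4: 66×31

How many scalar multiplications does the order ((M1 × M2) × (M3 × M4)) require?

138968

(M1 × M2): 10×4 by 4×58 → 10×58, cost 10·4·58 = 2320
(M3 × M4): 58×66 by 66×31 → 58×31, cost 58·66·31 = 118668
((M1 × M2) × (M3 × M4)): 10×58 by 58×31 → 10×31, cost 10·58·31 = 17980; cumulative 138968
Total: 138968 scalar multiplications.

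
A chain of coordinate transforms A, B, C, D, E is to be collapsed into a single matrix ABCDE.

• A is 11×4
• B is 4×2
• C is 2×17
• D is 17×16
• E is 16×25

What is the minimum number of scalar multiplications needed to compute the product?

Adjacent pairs: AB = 11·4·2 = 88; BC = 4·2·17 = 136; CD = 2·17·16 = 544; DE = 17·16·25 = 6800.
Length 3: A..C: k=1: 0+136+11·4·17=884; k=2: 88+0+11·2·17=462 → min 462 | B..D: k=2: 0+544+4·2·16=672; k=3: 136+0+4·17·16=1224 → min 672 | C..E: k=3: 0+6800+2·17·25=7650; k=4: 544+0+2·16·25=1344 → min 1344.
Length 4: A..D: k=1: 0+672+11·4·16=1376; k=2: 88+544+11·2·16=984; k=3: 462+0+11·17·16=3454 → min 984 | B..E: k=2: 0+1344+4·2·25=1544; k=3: 136+6800+4·17·25=8636; k=4: 672+0+4·16·25=2272 → min 1544.
Length 5: A..E: k=1: 0+1544+11·4·25=2644; k=2: 88+1344+11·2·25=1982; k=3: 462+6800+11·17·25=11937; k=4: 984+0+11·16·25=5384 → min 1982.
Optimal order: ((AB)((CD)E)) with cost 1982.

1982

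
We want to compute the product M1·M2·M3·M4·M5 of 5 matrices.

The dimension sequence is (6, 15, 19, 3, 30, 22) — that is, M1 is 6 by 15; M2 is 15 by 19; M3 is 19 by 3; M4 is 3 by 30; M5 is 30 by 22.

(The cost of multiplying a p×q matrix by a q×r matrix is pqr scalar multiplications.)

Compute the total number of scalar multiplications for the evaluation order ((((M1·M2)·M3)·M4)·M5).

(M1·M2): 6×15 by 15×19 → 6×19, cost 6·15·19 = 1710
((M1·M2)·M3): 6×19 by 19×3 → 6×3, cost 6·19·3 = 342; cumulative 2052
(((M1·M2)·M3)·M4): 6×3 by 3×30 → 6×30, cost 6·3·30 = 540; cumulative 2592
((((M1·M2)·M3)·M4)·M5): 6×30 by 30×22 → 6×22, cost 6·30·22 = 3960; cumulative 6552
Total: 6552 scalar multiplications.

6552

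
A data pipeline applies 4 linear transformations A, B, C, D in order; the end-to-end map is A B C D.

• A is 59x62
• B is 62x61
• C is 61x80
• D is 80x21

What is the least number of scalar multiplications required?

Adjacent pairs: AB = 59·62·61 = 223138; BC = 62·61·80 = 302560; CD = 61·80·21 = 102480.
Length 3: A..C: k=1: 0+302560+59·62·80=595200; k=2: 223138+0+59·61·80=511058 → min 511058 | B..D: k=2: 0+102480+62·61·21=181902; k=3: 302560+0+62·80·21=406720 → min 181902.
Length 4: A..D: k=1: 0+181902+59·62·21=258720; k=2: 223138+102480+59·61·21=401197; k=3: 511058+0+59·80·21=610178 → min 258720.
Optimal order: (A (B (C D))) with cost 258720.

258720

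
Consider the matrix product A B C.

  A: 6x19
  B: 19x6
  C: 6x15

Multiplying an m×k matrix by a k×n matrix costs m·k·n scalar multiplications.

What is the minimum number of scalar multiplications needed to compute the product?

1224

Order (A (B C)): (B C): 19×6 by 6×15 → 19×15, cost 19·6·15 = 1710; (A (B C)): 6×19 by 19×15 → 6×15, cost 6·19·15 = 1710; cumulative 3420. Total 3420.
Order ((A B) C): (A B): 6×19 by 19×6 → 6×6, cost 6·19·6 = 684; ((A B) C): 6×6 by 6×15 → 6×15, cost 6·6·15 = 540; cumulative 1224. Total 1224.
Minimum: 1224.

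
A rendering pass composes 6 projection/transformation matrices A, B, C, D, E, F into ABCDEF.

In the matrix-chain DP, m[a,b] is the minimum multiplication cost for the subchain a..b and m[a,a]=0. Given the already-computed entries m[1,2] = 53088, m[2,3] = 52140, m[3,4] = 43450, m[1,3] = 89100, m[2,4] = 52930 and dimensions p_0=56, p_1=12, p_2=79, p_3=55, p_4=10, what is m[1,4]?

m[1,4] = min over k∈[1,3] of m[1,k]+m[k+1,4]+p_{0}·p_k·p_{4}.
k=1: 0 + 52930 + 56·12·10 = 59650; k=2: 53088 + 43450 + 56·79·10 = 140778; k=3: 89100 + 0 + 56·55·10 = 119900.
Minimum: 59650 at k=1.

59650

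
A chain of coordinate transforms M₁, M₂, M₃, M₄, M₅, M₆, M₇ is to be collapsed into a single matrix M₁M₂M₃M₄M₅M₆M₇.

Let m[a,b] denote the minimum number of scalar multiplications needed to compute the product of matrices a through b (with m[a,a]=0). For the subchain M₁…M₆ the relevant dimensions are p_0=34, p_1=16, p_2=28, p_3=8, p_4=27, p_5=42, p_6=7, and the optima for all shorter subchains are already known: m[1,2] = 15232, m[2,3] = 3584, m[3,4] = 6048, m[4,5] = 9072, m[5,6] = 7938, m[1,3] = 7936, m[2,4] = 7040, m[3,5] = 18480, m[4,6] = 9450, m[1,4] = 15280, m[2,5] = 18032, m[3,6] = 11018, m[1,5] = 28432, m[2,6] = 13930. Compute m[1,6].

m[1,6] = min over k∈[1,5] of m[1,k]+m[k+1,6]+p_{0}·p_k·p_{6}.
k=1: 0 + 13930 + 34·16·7 = 17738; k=2: 15232 + 11018 + 34·28·7 = 32914; k=3: 7936 + 9450 + 34·8·7 = 19290; k=4: 15280 + 7938 + 34·27·7 = 29644; k=5: 28432 + 0 + 34·42·7 = 38428.
Minimum: 17738 at k=1.

17738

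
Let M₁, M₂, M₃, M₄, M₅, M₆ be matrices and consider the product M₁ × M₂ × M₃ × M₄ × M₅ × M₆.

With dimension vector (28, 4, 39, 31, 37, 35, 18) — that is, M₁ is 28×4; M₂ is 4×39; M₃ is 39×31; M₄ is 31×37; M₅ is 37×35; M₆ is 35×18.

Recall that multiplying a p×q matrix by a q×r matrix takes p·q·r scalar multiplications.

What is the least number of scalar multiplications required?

Adjacent pairs: M₁M₂ = 28·4·39 = 4368; M₂M₃ = 4·39·31 = 4836; M₃M₄ = 39·31·37 = 44733; M₄M₅ = 31·37·35 = 40145; M₅M₆ = 37·35·18 = 23310.
Length 3: M₁..M₃: k=1: 0+4836+28·4·31=8308; k=2: 4368+0+28·39·31=38220 → min 8308 | M₂..M₄: k=2: 0+44733+4·39·37=50505; k=3: 4836+0+4·31·37=9424 → min 9424 | M₃..M₅: k=3: 0+40145+39·31·35=82460; k=4: 44733+0+39·37·35=95238 → min 82460 | M₄..M₆: k=4: 0+23310+31·37·18=43956; k=5: 40145+0+31·35·18=59675 → min 43956.
Length 4: M₁..M₄: k=1: 0+9424+28·4·37=13568; k=2: 4368+44733+28·39·37=89505; k=3: 8308+0+28·31·37=40424 → min 13568 | M₂..M₅: k=2: 0+82460+4·39·35=87920; k=3: 4836+40145+4·31·35=49321; k=4: 9424+0+4·37·35=14604 → min 14604 | M₃..M₆: k=3: 0+43956+39·31·18=65718; k=4: 44733+23310+39·37·18=94017; k=5: 82460+0+39·35·18=107030 → min 65718.
Length 5: M₁..M₅: k=1: 0+14604+28·4·35=18524; k=2: 4368+82460+28·39·35=125048; k=3: 8308+40145+28·31·35=78833; k=4: 13568+0+28·37·35=49828 → min 18524 | M₂..M₆: k=2: 0+65718+4·39·18=68526; k=3: 4836+43956+4·31·18=51024; k=4: 9424+23310+4·37·18=35398; k=5: 14604+0+4·35·18=17124 → min 17124.
Length 6: M₁..M₆: k=1: 0+17124+28·4·18=19140; k=2: 4368+65718+28·39·18=89742; k=3: 8308+43956+28·31·18=67888; k=4: 13568+23310+28·37·18=55526; k=5: 18524+0+28·35·18=36164 → min 19140.
Optimal order: (M₁ × ((((M₂ × M₃) × M₄) × M₅) × M₆)) with cost 19140.

19140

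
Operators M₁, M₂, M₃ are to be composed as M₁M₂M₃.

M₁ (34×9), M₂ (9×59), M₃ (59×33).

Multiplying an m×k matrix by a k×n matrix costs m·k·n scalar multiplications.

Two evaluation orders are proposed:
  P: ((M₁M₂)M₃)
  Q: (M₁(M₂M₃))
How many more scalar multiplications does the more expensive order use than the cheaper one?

56631

Order P = ((M₁M₂)M₃): (M₁M₂): 34×9 by 9×59 → 34×59, cost 34·9·59 = 18054; ((M₁M₂)M₃): 34×59 by 59×33 → 34×33, cost 34·59·33 = 66198; cumulative 84252. Total 84252.
Order Q = (M₁(M₂M₃)): (M₂M₃): 9×59 by 59×33 → 9×33, cost 9·59·33 = 17523; (M₁(M₂M₃)): 34×9 by 9×33 → 34×33, cost 34·9·33 = 10098; cumulative 27621. Total 27621.
Difference: |84252 − 27621| = 56631.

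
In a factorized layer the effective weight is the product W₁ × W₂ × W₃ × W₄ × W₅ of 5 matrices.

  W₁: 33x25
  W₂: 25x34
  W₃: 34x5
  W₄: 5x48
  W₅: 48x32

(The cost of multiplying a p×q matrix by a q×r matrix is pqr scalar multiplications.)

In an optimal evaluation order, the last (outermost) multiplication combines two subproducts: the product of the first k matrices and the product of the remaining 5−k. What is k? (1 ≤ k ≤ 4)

Adjacent pairs: W₁W₂ = 33·25·34 = 28050; W₂W₃ = 25·34·5 = 4250; W₃W₄ = 34·5·48 = 8160; W₄W₅ = 5·48·32 = 7680.
Length 3: W₁..W₃: k=1: 0+4250+33·25·5=8375; k=2: 28050+0+33·34·5=33660 → min 8375 | W₂..W₄: k=2: 0+8160+25·34·48=48960; k=3: 4250+0+25·5·48=10250 → min 10250 | W₃..W₅: k=3: 0+7680+34·5·32=13120; k=4: 8160+0+34·48·32=60384 → min 13120.
Length 4: W₁..W₄: k=1: 0+10250+33·25·48=49850; k=2: 28050+8160+33·34·48=90066; k=3: 8375+0+33·5·48=16295 → min 16295 | W₂..W₅: k=2: 0+13120+25·34·32=40320; k=3: 4250+7680+25·5·32=15930; k=4: 10250+0+25·48·32=48650 → min 15930.
Top-level splits: k=1: (W₁..W₁)·(W₂..W₅) → 0+15930+33·25·32 = 42330; k=2: (W₁..W₂)·(W₃..W₅) → 28050+13120+33·34·32 = 77074; k=3: (W₁..W₃)·(W₄..W₅) → 8375+7680+33·5·32 = 21335; k=4: (W₁..W₄)·(W₅..W₅) → 16295+0+33·48·32 = 66983.
Best split is after W₃, i.e. k = 3.

3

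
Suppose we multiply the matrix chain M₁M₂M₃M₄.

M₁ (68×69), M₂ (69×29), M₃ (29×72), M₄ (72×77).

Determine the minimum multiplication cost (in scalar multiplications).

Adjacent pairs: M₁M₂ = 68·69·29 = 136068; M₂M₃ = 69·29·72 = 144072; M₃M₄ = 29·72·77 = 160776.
Length 3: M₁..M₃: k=1: 0+144072+68·69·72=481896; k=2: 136068+0+68·29·72=278052 → min 278052 | M₂..M₄: k=2: 0+160776+69·29·77=314853; k=3: 144072+0+69·72·77=526608 → min 314853.
Length 4: M₁..M₄: k=1: 0+314853+68·69·77=676137; k=2: 136068+160776+68·29·77=448688; k=3: 278052+0+68·72·77=655044 → min 448688.
Optimal order: ((M₁M₂)(M₃M₄)) with cost 448688.

448688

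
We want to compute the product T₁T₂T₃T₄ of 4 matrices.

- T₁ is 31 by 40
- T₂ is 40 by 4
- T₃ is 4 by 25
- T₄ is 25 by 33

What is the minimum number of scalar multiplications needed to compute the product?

Adjacent pairs: T₁T₂ = 31·40·4 = 4960; T₂T₃ = 40·4·25 = 4000; T₃T₄ = 4·25·33 = 3300.
Length 3: T₁..T₃: k=1: 0+4000+31·40·25=35000; k=2: 4960+0+31·4·25=8060 → min 8060 | T₂..T₄: k=2: 0+3300+40·4·33=8580; k=3: 4000+0+40·25·33=37000 → min 8580.
Length 4: T₁..T₄: k=1: 0+8580+31·40·33=49500; k=2: 4960+3300+31·4·33=12352; k=3: 8060+0+31·25·33=33635 → min 12352.
Optimal order: ((T₁T₂)(T₃T₄)) with cost 12352.

12352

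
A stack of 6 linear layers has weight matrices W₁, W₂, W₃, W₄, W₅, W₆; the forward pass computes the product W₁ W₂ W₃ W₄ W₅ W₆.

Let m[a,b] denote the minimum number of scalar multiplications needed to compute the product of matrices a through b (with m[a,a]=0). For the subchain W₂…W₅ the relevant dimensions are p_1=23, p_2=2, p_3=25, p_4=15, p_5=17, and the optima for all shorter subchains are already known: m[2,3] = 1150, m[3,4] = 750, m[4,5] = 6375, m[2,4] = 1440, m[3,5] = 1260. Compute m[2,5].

m[2,5] = min over k∈[2,4] of m[2,k]+m[k+1,5]+p_{1}·p_k·p_{5}.
k=2: 0 + 1260 + 23·2·17 = 2042; k=3: 1150 + 6375 + 23·25·17 = 17300; k=4: 1440 + 0 + 23·15·17 = 7305.
Minimum: 2042 at k=2.

2042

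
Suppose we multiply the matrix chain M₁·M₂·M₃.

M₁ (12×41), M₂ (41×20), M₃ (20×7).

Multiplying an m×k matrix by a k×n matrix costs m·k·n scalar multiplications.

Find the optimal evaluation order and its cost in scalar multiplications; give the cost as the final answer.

(M₁·(M₂·M₃)): cost 9184.
((M₁·M₂)·M₃): cost 11520.
Optimal: (M₁·(M₂·M₃)) with cost 9184.

9184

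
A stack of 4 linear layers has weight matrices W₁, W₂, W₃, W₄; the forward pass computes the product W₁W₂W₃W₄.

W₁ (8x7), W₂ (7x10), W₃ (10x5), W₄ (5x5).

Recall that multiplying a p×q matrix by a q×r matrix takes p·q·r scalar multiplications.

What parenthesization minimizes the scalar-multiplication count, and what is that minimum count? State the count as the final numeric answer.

805

Adjacent pairs: W₁W₂ = 8·7·10 = 560; W₂W₃ = 7·10·5 = 350; W₃W₄ = 10·5·5 = 250.
Length 3: W₁..W₃: k=1: 0+350+8·7·5=630; k=2: 560+0+8·10·5=960 → min 630 | W₂..W₄: k=2: 0+250+7·10·5=600; k=3: 350+0+7·5·5=525 → min 525.
Length 4: W₁..W₄: k=1: 0+525+8·7·5=805; k=2: 560+250+8·10·5=1210; k=3: 630+0+8·5·5=830 → min 805.
Optimal parenthesization: (W₁((W₂W₃)W₄)) with cost 805.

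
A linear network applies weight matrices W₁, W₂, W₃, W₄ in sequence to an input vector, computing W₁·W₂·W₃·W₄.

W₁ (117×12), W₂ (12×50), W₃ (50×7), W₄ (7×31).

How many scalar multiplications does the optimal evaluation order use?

39417

Adjacent pairs: W₁W₂ = 117·12·50 = 70200; W₂W₃ = 12·50·7 = 4200; W₃W₄ = 50·7·31 = 10850.
Length 3: W₁..W₃: k=1: 0+4200+117·12·7=14028; k=2: 70200+0+117·50·7=111150 → min 14028 | W₂..W₄: k=2: 0+10850+12·50·31=29450; k=3: 4200+0+12·7·31=6804 → min 6804.
Length 4: W₁..W₄: k=1: 0+6804+117·12·31=50328; k=2: 70200+10850+117·50·31=262400; k=3: 14028+0+117·7·31=39417 → min 39417.
Optimal order: ((W₁·(W₂·W₃))·W₄) with cost 39417.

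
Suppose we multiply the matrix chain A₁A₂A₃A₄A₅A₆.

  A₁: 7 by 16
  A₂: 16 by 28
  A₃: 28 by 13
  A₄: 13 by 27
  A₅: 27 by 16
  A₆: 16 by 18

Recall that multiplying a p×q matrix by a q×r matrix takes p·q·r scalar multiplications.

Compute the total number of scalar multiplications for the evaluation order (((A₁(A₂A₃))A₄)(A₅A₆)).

(A₂A₃): 16×28 by 28×13 → 16×13, cost 16·28·13 = 5824
(A₁(A₂A₃)): 7×16 by 16×13 → 7×13, cost 7·16·13 = 1456; cumulative 7280
((A₁(A₂A₃))A₄): 7×13 by 13×27 → 7×27, cost 7·13·27 = 2457; cumulative 9737
(A₅A₆): 27×16 by 16×18 → 27×18, cost 27·16·18 = 7776
(((A₁(A₂A₃))A₄)(A₅A₆)): 7×27 by 27×18 → 7×18, cost 7·27·18 = 3402; cumulative 20915
Total: 20915 scalar multiplications.

20915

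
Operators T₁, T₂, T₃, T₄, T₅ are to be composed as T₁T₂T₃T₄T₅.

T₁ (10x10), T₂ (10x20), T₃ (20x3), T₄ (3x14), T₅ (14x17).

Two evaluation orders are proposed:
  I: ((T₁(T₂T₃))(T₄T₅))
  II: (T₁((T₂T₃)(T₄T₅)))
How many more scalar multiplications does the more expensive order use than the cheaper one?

1400

Order I = ((T₁(T₂T₃))(T₄T₅)): (T₂T₃): 10×20 by 20×3 → 10×3, cost 10·20·3 = 600; (T₁(T₂T₃)): 10×10 by 10×3 → 10×3, cost 10·10·3 = 300; cumulative 900; (T₄T₅): 3×14 by 14×17 → 3×17, cost 3·14·17 = 714; ((T₁(T₂T₃))(T₄T₅)): 10×3 by 3×17 → 10×17, cost 10·3·17 = 510; cumulative 2124. Total 2124.
Order II = (T₁((T₂T₃)(T₄T₅))): (T₂T₃): 10×20 by 20×3 → 10×3, cost 10·20·3 = 600; (T₄T₅): 3×14 by 14×17 → 3×17, cost 3·14·17 = 714; ((T₂T₃)(T₄T₅)): 10×3 by 3×17 → 10×17, cost 10·3·17 = 510; cumulative 1824; (T₁((T₂T₃)(T₄T₅))): 10×10 by 10×17 → 10×17, cost 10·10·17 = 1700; cumulative 3524. Total 3524.
Difference: |2124 − 3524| = 1400.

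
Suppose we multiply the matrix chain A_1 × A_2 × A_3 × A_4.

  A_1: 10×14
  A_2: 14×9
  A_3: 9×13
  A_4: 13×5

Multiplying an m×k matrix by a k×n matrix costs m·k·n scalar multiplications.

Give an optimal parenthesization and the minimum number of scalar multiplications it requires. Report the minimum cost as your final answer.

1915

Adjacent pairs: A_1A_2 = 10·14·9 = 1260; A_2A_3 = 14·9·13 = 1638; A_3A_4 = 9·13·5 = 585.
Length 3: A_1..A_3: k=1: 0+1638+10·14·13=3458; k=2: 1260+0+10·9·13=2430 → min 2430 | A_2..A_4: k=2: 0+585+14·9·5=1215; k=3: 1638+0+14·13·5=2548 → min 1215.
Length 4: A_1..A_4: k=1: 0+1215+10·14·5=1915; k=2: 1260+585+10·9·5=2295; k=3: 2430+0+10·13·5=3080 → min 1915.
Optimal parenthesization: (A_1 × (A_2 × (A_3 × A_4))) with cost 1915.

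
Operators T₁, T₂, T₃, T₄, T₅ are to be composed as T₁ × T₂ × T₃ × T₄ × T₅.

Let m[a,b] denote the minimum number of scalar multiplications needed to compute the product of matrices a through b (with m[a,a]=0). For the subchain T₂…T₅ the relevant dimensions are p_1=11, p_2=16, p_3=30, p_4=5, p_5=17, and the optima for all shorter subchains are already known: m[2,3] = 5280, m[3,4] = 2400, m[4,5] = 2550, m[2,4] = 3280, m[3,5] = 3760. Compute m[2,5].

4215

m[2,5] = min over k∈[2,4] of m[2,k]+m[k+1,5]+p_{1}·p_k·p_{5}.
k=2: 0 + 3760 + 11·16·17 = 6752; k=3: 5280 + 2550 + 11·30·17 = 13440; k=4: 3280 + 0 + 11·5·17 = 4215.
Minimum: 4215 at k=4.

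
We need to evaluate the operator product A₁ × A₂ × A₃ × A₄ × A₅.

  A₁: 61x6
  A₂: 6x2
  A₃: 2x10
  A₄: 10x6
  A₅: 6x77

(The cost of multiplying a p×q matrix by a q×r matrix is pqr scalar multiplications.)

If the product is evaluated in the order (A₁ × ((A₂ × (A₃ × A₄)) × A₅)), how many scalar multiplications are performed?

(A₃ × A₄): 2×10 by 10×6 → 2×6, cost 2·10·6 = 120
(A₂ × (A₃ × A₄)): 6×2 by 2×6 → 6×6, cost 6·2·6 = 72; cumulative 192
((A₂ × (A₃ × A₄)) × A₅): 6×6 by 6×77 → 6×77, cost 6·6·77 = 2772; cumulative 2964
(A₁ × ((A₂ × (A₃ × A₄)) × A₅)): 61×6 by 6×77 → 61×77, cost 61·6·77 = 28182; cumulative 31146
Total: 31146 scalar multiplications.

31146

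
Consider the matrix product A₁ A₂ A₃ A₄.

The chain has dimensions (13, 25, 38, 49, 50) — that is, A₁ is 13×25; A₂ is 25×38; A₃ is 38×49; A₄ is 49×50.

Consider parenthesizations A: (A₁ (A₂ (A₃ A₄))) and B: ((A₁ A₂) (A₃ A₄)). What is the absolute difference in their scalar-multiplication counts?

26700

Order A = (A₁ (A₂ (A₃ A₄))): (A₃ A₄): 38×49 by 49×50 → 38×50, cost 38·49·50 = 93100; (A₂ (A₃ A₄)): 25×38 by 38×50 → 25×50, cost 25·38·50 = 47500; cumulative 140600; (A₁ (A₂ (A₃ A₄))): 13×25 by 25×50 → 13×50, cost 13·25·50 = 16250; cumulative 156850. Total 156850.
Order B = ((A₁ A₂) (A₃ A₄)): (A₁ A₂): 13×25 by 25×38 → 13×38, cost 13·25·38 = 12350; (A₃ A₄): 38×49 by 49×50 → 38×50, cost 38·49·50 = 93100; ((A₁ A₂) (A₃ A₄)): 13×38 by 38×50 → 13×50, cost 13·38·50 = 24700; cumulative 130150. Total 130150.
Difference: |156850 − 130150| = 26700.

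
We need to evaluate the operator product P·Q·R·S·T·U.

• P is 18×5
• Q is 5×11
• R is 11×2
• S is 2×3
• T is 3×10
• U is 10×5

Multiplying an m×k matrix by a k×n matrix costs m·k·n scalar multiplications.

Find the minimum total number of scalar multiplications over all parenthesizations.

630

Adjacent pairs: PQ = 18·5·11 = 990; QR = 5·11·2 = 110; RS = 11·2·3 = 66; ST = 2·3·10 = 60; TU = 3·10·5 = 150.
Length 3: P..R: k=1: 0+110+18·5·2=290; k=2: 990+0+18·11·2=1386 → min 290 | Q..S: k=2: 0+66+5·11·3=231; k=3: 110+0+5·2·3=140 → min 140 | R..T: k=3: 0+60+11·2·10=280; k=4: 66+0+11·3·10=396 → min 280 | S..U: k=4: 0+150+2·3·5=180; k=5: 60+0+2·10·5=160 → min 160.
Length 4: P..S: k=1: 0+140+18·5·3=410; k=2: 990+66+18·11·3=1650; k=3: 290+0+18·2·3=398 → min 398 | Q..T: k=2: 0+280+5·11·10=830; k=3: 110+60+5·2·10=270; k=4: 140+0+5·3·10=290 → min 270 | R..U: k=3: 0+160+11·2·5=270; k=4: 66+150+11·3·5=381; k=5: 280+0+11·10·5=830 → min 270.
Length 5: P..T: k=1: 0+270+18·5·10=1170; k=2: 990+280+18·11·10=3250; k=3: 290+60+18·2·10=710; k=4: 398+0+18·3·10=938 → min 710 | Q..U: k=2: 0+270+5·11·5=545; k=3: 110+160+5·2·5=320; k=4: 140+150+5·3·5=365; k=5: 270+0+5·10·5=520 → min 320.
Length 6: P..U: k=1: 0+320+18·5·5=770; k=2: 990+270+18·11·5=2250; k=3: 290+160+18·2·5=630; k=4: 398+150+18·3·5=818; k=5: 710+0+18·10·5=1610 → min 630.
Optimal order: ((P·(Q·R))·((S·T)·U)) with cost 630.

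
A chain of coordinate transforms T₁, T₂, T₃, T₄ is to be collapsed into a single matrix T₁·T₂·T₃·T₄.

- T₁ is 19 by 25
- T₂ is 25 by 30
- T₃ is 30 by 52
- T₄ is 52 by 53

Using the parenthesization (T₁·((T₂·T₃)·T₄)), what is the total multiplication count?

133075

(T₂·T₃): 25×30 by 30×52 → 25×52, cost 25·30·52 = 39000
((T₂·T₃)·T₄): 25×52 by 52×53 → 25×53, cost 25·52·53 = 68900; cumulative 107900
(T₁·((T₂·T₃)·T₄)): 19×25 by 25×53 → 19×53, cost 19·25·53 = 25175; cumulative 133075
Total: 133075 scalar multiplications.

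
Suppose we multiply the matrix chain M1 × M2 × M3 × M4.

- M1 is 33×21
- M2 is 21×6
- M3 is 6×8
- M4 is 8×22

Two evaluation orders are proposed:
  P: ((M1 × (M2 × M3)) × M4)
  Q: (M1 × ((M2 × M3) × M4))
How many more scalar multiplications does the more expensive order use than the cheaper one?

7590

Order P = ((M1 × (M2 × M3)) × M4): (M2 × M3): 21×6 by 6×8 → 21×8, cost 21·6·8 = 1008; (M1 × (M2 × M3)): 33×21 by 21×8 → 33×8, cost 33·21·8 = 5544; cumulative 6552; ((M1 × (M2 × M3)) × M4): 33×8 by 8×22 → 33×22, cost 33·8·22 = 5808; cumulative 12360. Total 12360.
Order Q = (M1 × ((M2 × M3) × M4)): (M2 × M3): 21×6 by 6×8 → 21×8, cost 21·6·8 = 1008; ((M2 × M3) × M4): 21×8 by 8×22 → 21×22, cost 21·8·22 = 3696; cumulative 4704; (M1 × ((M2 × M3) × M4)): 33×21 by 21×22 → 33×22, cost 33·21·22 = 15246; cumulative 19950. Total 19950.
Difference: |12360 − 19950| = 7590.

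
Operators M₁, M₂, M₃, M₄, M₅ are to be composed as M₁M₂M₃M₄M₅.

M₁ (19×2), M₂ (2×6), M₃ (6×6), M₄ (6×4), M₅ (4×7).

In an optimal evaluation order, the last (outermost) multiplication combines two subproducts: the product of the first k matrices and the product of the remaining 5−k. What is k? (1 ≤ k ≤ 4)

Adjacent pairs: M₁M₂ = 19·2·6 = 228; M₂M₃ = 2·6·6 = 72; M₃M₄ = 6·6·4 = 144; M₄M₅ = 6·4·7 = 168.
Length 3: M₁..M₃: k=1: 0+72+19·2·6=300; k=2: 228+0+19·6·6=912 → min 300 | M₂..M₄: k=2: 0+144+2·6·4=192; k=3: 72+0+2·6·4=120 → min 120 | M₃..M₅: k=3: 0+168+6·6·7=420; k=4: 144+0+6·4·7=312 → min 312.
Length 4: M₁..M₄: k=1: 0+120+19·2·4=272; k=2: 228+144+19·6·4=828; k=3: 300+0+19·6·4=756 → min 272 | M₂..M₅: k=2: 0+312+2·6·7=396; k=3: 72+168+2·6·7=324; k=4: 120+0+2·4·7=176 → min 176.
Top-level splits: k=1: (M₁..M₁)·(M₂..M₅) → 0+176+19·2·7 = 442; k=2: (M₁..M₂)·(M₃..M₅) → 228+312+19·6·7 = 1338; k=3: (M₁..M₃)·(M₄..M₅) → 300+168+19·6·7 = 1266; k=4: (M₁..M₄)·(M₅..M₅) → 272+0+19·4·7 = 804.
Best split is after M₁, i.e. k = 1.

1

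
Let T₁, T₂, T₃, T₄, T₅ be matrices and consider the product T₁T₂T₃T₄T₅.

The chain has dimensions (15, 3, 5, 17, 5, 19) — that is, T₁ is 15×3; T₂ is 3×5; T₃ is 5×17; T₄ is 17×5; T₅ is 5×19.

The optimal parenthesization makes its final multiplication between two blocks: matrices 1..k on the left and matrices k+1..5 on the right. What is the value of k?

1

Adjacent pairs: T₁T₂ = 15·3·5 = 225; T₂T₃ = 3·5·17 = 255; T₃T₄ = 5·17·5 = 425; T₄T₅ = 17·5·19 = 1615.
Length 3: T₁..T₃: k=1: 0+255+15·3·17=1020; k=2: 225+0+15·5·17=1500 → min 1020 | T₂..T₄: k=2: 0+425+3·5·5=500; k=3: 255+0+3·17·5=510 → min 500 | T₃..T₅: k=3: 0+1615+5·17·19=3230; k=4: 425+0+5·5·19=900 → min 900.
Length 4: T₁..T₄: k=1: 0+500+15·3·5=725; k=2: 225+425+15·5·5=1025; k=3: 1020+0+15·17·5=2295 → min 725 | T₂..T₅: k=2: 0+900+3·5·19=1185; k=3: 255+1615+3·17·19=2839; k=4: 500+0+3·5·19=785 → min 785.
Top-level splits: k=1: (T₁..T₁)·(T₂..T₅) → 0+785+15·3·19 = 1640; k=2: (T₁..T₂)·(T₃..T₅) → 225+900+15·5·19 = 2550; k=3: (T₁..T₃)·(T₄..T₅) → 1020+1615+15·17·19 = 7480; k=4: (T₁..T₄)·(T₅..T₅) → 725+0+15·5·19 = 2150.
Best split is after T₁, i.e. k = 1.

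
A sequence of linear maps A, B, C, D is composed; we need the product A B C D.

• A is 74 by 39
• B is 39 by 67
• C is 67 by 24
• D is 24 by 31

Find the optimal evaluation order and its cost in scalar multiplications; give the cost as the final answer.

181194

Adjacent pairs: AB = 74·39·67 = 193362; BC = 39·67·24 = 62712; CD = 67·24·31 = 49848.
Length 3: A..C: k=1: 0+62712+74·39·24=131976; k=2: 193362+0+74·67·24=312354 → min 131976 | B..D: k=2: 0+49848+39·67·31=130851; k=3: 62712+0+39·24·31=91728 → min 91728.
Length 4: A..D: k=1: 0+91728+74·39·31=181194; k=2: 193362+49848+74·67·31=396908; k=3: 131976+0+74·24·31=187032 → min 181194.
Optimal parenthesization: (A ((B C) D)) with cost 181194.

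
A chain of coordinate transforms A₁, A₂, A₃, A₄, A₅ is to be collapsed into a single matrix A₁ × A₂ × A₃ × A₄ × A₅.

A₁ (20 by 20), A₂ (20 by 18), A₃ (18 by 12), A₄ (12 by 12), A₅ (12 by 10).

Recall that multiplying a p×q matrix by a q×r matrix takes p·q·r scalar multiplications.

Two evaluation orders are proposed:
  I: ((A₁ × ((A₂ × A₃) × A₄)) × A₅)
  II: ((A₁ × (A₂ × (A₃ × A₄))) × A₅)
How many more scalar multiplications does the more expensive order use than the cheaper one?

288

Order I = ((A₁ × ((A₂ × A₃) × A₄)) × A₅): (A₂ × A₃): 20×18 by 18×12 → 20×12, cost 20·18·12 = 4320; ((A₂ × A₃) × A₄): 20×12 by 12×12 → 20×12, cost 20·12·12 = 2880; cumulative 7200; (A₁ × ((A₂ × A₃) × A₄)): 20×20 by 20×12 → 20×12, cost 20·20·12 = 4800; cumulative 12000; ((A₁ × ((A₂ × A₃) × A₄)) × A₅): 20×12 by 12×10 → 20×10, cost 20·12·10 = 2400; cumulative 14400. Total 14400.
Order II = ((A₁ × (A₂ × (A₃ × A₄))) × A₅): (A₃ × A₄): 18×12 by 12×12 → 18×12, cost 18·12·12 = 2592; (A₂ × (A₃ × A₄)): 20×18 by 18×12 → 20×12, cost 20·18·12 = 4320; cumulative 6912; (A₁ × (A₂ × (A₃ × A₄))): 20×20 by 20×12 → 20×12, cost 20·20·12 = 4800; cumulative 11712; ((A₁ × (A₂ × (A₃ × A₄))) × A₅): 20×12 by 12×10 → 20×10, cost 20·12·10 = 2400; cumulative 14112. Total 14112.
Difference: |14400 − 14112| = 288.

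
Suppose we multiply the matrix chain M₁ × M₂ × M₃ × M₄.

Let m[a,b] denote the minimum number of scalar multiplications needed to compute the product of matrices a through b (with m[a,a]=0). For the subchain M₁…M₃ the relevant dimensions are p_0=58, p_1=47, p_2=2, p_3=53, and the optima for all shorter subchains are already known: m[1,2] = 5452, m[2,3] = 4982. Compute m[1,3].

m[1,3] = min over k∈[1,2] of m[1,k]+m[k+1,3]+p_{0}·p_k·p_{3}.
k=1: 0 + 4982 + 58·47·53 = 149460; k=2: 5452 + 0 + 58·2·53 = 11600.
Minimum: 11600 at k=2.

11600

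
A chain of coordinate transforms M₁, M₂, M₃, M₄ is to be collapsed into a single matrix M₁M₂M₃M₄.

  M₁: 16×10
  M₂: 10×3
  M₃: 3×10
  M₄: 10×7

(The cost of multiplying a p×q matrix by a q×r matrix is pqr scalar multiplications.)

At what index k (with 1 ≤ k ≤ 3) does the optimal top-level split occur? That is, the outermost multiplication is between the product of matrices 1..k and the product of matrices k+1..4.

Adjacent pairs: M₁M₂ = 16·10·3 = 480; M₂M₃ = 10·3·10 = 300; M₃M₄ = 3·10·7 = 210.
Length 3: M₁..M₃: k=1: 0+300+16·10·10=1900; k=2: 480+0+16·3·10=960 → min 960 | M₂..M₄: k=2: 0+210+10·3·7=420; k=3: 300+0+10·10·7=1000 → min 420.
Top-level splits: k=1: (M₁..M₁)·(M₂..M₄) → 0+420+16·10·7 = 1540; k=2: (M₁..M₂)·(M₃..M₄) → 480+210+16·3·7 = 1026; k=3: (M₁..M₃)·(M₄..M₄) → 960+0+16·10·7 = 2080.
Best split is after M₂, i.e. k = 2.

2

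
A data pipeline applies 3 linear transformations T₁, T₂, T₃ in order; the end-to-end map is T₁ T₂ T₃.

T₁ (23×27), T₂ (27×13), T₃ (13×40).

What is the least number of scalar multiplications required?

Order (T₁ (T₂ T₃)): (T₂ T₃): 27×13 by 13×40 → 27×40, cost 27·13·40 = 14040; (T₁ (T₂ T₃)): 23×27 by 27×40 → 23×40, cost 23·27·40 = 24840; cumulative 38880. Total 38880.
Order ((T₁ T₂) T₃): (T₁ T₂): 23×27 by 27×13 → 23×13, cost 23·27·13 = 8073; ((T₁ T₂) T₃): 23×13 by 13×40 → 23×40, cost 23·13·40 = 11960; cumulative 20033. Total 20033.
Minimum: 20033.

20033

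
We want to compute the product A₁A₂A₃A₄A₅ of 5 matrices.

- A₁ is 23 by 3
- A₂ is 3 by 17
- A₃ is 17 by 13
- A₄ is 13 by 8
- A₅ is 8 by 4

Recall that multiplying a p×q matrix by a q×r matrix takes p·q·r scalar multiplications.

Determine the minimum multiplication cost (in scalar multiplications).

Adjacent pairs: A₁A₂ = 23·3·17 = 1173; A₂A₃ = 3·17·13 = 663; A₃A₄ = 17·13·8 = 1768; A₄A₅ = 13·8·4 = 416.
Length 3: A₁..A₃: k=1: 0+663+23·3·13=1560; k=2: 1173+0+23·17·13=6256 → min 1560 | A₂..A₄: k=2: 0+1768+3·17·8=2176; k=3: 663+0+3·13·8=975 → min 975 | A₃..A₅: k=3: 0+416+17·13·4=1300; k=4: 1768+0+17·8·4=2312 → min 1300.
Length 4: A₁..A₄: k=1: 0+975+23·3·8=1527; k=2: 1173+1768+23·17·8=6069; k=3: 1560+0+23·13·8=3952 → min 1527 | A₂..A₅: k=2: 0+1300+3·17·4=1504; k=3: 663+416+3·13·4=1235; k=4: 975+0+3·8·4=1071 → min 1071.
Length 5: A₁..A₅: k=1: 0+1071+23·3·4=1347; k=2: 1173+1300+23·17·4=4037; k=3: 1560+416+23·13·4=3172; k=4: 1527+0+23·8·4=2263 → min 1347.
Optimal order: (A₁(((A₂A₃)A₄)A₅)) with cost 1347.

1347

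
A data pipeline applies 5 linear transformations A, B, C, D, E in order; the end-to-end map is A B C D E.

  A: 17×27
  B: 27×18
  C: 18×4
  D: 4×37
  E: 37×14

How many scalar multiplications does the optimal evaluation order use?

6804

Adjacent pairs: AB = 17·27·18 = 8262; BC = 27·18·4 = 1944; CD = 18·4·37 = 2664; DE = 4·37·14 = 2072.
Length 3: A..C: k=1: 0+1944+17·27·4=3780; k=2: 8262+0+17·18·4=9486 → min 3780 | B..D: k=2: 0+2664+27·18·37=20646; k=3: 1944+0+27·4·37=5940 → min 5940 | C..E: k=3: 0+2072+18·4·14=3080; k=4: 2664+0+18·37·14=11988 → min 3080.
Length 4: A..D: k=1: 0+5940+17·27·37=22923; k=2: 8262+2664+17·18·37=22248; k=3: 3780+0+17·4·37=6296 → min 6296 | B..E: k=2: 0+3080+27·18·14=9884; k=3: 1944+2072+27·4·14=5528; k=4: 5940+0+27·37·14=19926 → min 5528.
Length 5: A..E: k=1: 0+5528+17·27·14=11954; k=2: 8262+3080+17·18·14=15626; k=3: 3780+2072+17·4·14=6804; k=4: 6296+0+17·37·14=15102 → min 6804.
Optimal order: ((A (B C)) (D E)) with cost 6804.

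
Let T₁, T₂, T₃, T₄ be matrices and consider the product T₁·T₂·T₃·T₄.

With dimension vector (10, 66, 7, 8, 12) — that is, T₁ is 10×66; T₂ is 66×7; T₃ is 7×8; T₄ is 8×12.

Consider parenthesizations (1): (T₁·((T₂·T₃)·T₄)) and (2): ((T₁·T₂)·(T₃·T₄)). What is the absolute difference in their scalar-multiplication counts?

Order (1) = (T₁·((T₂·T₃)·T₄)): (T₂·T₃): 66×7 by 7×8 → 66×8, cost 66·7·8 = 3696; ((T₂·T₃)·T₄): 66×8 by 8×12 → 66×12, cost 66·8·12 = 6336; cumulative 10032; (T₁·((T₂·T₃)·T₄)): 10×66 by 66×12 → 10×12, cost 10·66·12 = 7920; cumulative 17952. Total 17952.
Order (2) = ((T₁·T₂)·(T₃·T₄)): (T₁·T₂): 10×66 by 66×7 → 10×7, cost 10·66·7 = 4620; (T₃·T₄): 7×8 by 8×12 → 7×12, cost 7·8·12 = 672; ((T₁·T₂)·(T₃·T₄)): 10×7 by 7×12 → 10×12, cost 10·7·12 = 840; cumulative 6132. Total 6132.
Difference: |17952 − 6132| = 11820.

11820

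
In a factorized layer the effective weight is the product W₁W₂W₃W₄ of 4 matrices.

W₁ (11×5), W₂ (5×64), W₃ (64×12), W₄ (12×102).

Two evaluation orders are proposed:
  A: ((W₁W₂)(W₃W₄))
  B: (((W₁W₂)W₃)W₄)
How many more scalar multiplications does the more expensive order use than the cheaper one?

128232

Order A = ((W₁W₂)(W₃W₄)): (W₁W₂): 11×5 by 5×64 → 11×64, cost 11·5·64 = 3520; (W₃W₄): 64×12 by 12×102 → 64×102, cost 64·12·102 = 78336; ((W₁W₂)(W₃W₄)): 11×64 by 64×102 → 11×102, cost 11·64·102 = 71808; cumulative 153664. Total 153664.
Order B = (((W₁W₂)W₃)W₄): (W₁W₂): 11×5 by 5×64 → 11×64, cost 11·5·64 = 3520; ((W₁W₂)W₃): 11×64 by 64×12 → 11×12, cost 11·64·12 = 8448; cumulative 11968; (((W₁W₂)W₃)W₄): 11×12 by 12×102 → 11×102, cost 11·12·102 = 13464; cumulative 25432. Total 25432.
Difference: |153664 − 25432| = 128232.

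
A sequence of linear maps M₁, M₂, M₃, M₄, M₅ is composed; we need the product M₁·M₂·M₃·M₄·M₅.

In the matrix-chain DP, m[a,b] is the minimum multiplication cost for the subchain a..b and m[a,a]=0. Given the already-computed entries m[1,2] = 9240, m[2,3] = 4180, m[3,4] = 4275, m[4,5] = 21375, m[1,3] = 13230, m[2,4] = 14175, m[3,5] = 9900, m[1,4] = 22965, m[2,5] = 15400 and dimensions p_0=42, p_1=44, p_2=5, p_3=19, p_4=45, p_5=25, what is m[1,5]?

m[1,5] = min over k∈[1,4] of m[1,k]+m[k+1,5]+p_{0}·p_k·p_{5}.
k=1: 0 + 15400 + 42·44·25 = 61600; k=2: 9240 + 9900 + 42·5·25 = 24390; k=3: 13230 + 21375 + 42·19·25 = 54555; k=4: 22965 + 0 + 42·45·25 = 70215.
Minimum: 24390 at k=2.

24390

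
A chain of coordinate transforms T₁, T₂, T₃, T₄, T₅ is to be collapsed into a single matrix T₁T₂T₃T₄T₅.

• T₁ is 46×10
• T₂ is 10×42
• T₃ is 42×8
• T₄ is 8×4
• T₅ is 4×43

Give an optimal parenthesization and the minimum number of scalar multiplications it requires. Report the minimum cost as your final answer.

12776

Adjacent pairs: T₁T₂ = 46·10·42 = 19320; T₂T₃ = 10·42·8 = 3360; T₃T₄ = 42·8·4 = 1344; T₄T₅ = 8·4·43 = 1376.
Length 3: T₁..T₃: k=1: 0+3360+46·10·8=7040; k=2: 19320+0+46·42·8=34776 → min 7040 | T₂..T₄: k=2: 0+1344+10·42·4=3024; k=3: 3360+0+10·8·4=3680 → min 3024 | T₃..T₅: k=3: 0+1376+42·8·43=15824; k=4: 1344+0+42·4·43=8568 → min 8568.
Length 4: T₁..T₄: k=1: 0+3024+46·10·4=4864; k=2: 19320+1344+46·42·4=28392; k=3: 7040+0+46·8·4=8512 → min 4864 | T₂..T₅: k=2: 0+8568+10·42·43=26628; k=3: 3360+1376+10·8·43=8176; k=4: 3024+0+10·4·43=4744 → min 4744.
Length 5: T₁..T₅: k=1: 0+4744+46·10·43=24524; k=2: 19320+8568+46·42·43=110964; k=3: 7040+1376+46·8·43=24240; k=4: 4864+0+46·4·43=12776 → min 12776.
Optimal parenthesization: ((T₁(T₂(T₃T₄)))T₅) with cost 12776.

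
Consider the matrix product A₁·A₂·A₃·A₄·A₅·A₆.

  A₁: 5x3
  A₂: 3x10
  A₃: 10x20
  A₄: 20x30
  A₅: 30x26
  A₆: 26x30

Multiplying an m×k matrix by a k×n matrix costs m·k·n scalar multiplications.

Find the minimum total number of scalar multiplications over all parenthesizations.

7530

Adjacent pairs: A₁A₂ = 5·3·10 = 150; A₂A₃ = 3·10·20 = 600; A₃A₄ = 10·20·30 = 6000; A₄A₅ = 20·30·26 = 15600; A₅A₆ = 30·26·30 = 23400.
Length 3: A₁..A₃: k=1: 0+600+5·3·20=900; k=2: 150+0+5·10·20=1150 → min 900 | A₂..A₄: k=2: 0+6000+3·10·30=6900; k=3: 600+0+3·20·30=2400 → min 2400 | A₃..A₅: k=3: 0+15600+10·20·26=20800; k=4: 6000+0+10·30·26=13800 → min 13800 | A₄..A₆: k=4: 0+23400+20·30·30=41400; k=5: 15600+0+20·26·30=31200 → min 31200.
Length 4: A₁..A₄: k=1: 0+2400+5·3·30=2850; k=2: 150+6000+5·10·30=7650; k=3: 900+0+5·20·30=3900 → min 2850 | A₂..A₅: k=2: 0+13800+3·10·26=14580; k=3: 600+15600+3·20·26=17760; k=4: 2400+0+3·30·26=4740 → min 4740 | A₃..A₆: k=3: 0+31200+10·20·30=37200; k=4: 6000+23400+10·30·30=38400; k=5: 13800+0+10·26·30=21600 → min 21600.
Length 5: A₁..A₅: k=1: 0+4740+5·3·26=5130; k=2: 150+13800+5·10·26=15250; k=3: 900+15600+5·20·26=19100; k=4: 2850+0+5·30·26=6750 → min 5130 | A₂..A₆: k=2: 0+21600+3·10·30=22500; k=3: 600+31200+3·20·30=33600; k=4: 2400+23400+3·30·30=28500; k=5: 4740+0+3·26·30=7080 → min 7080.
Length 6: A₁..A₆: k=1: 0+7080+5·3·30=7530; k=2: 150+21600+5·10·30=23250; k=3: 900+31200+5·20·30=35100; k=4: 2850+23400+5·30·30=30750; k=5: 5130+0+5·26·30=9030 → min 7530.
Optimal order: (A₁·((((A₂·A₃)·A₄)·A₅)·A₆)) with cost 7530.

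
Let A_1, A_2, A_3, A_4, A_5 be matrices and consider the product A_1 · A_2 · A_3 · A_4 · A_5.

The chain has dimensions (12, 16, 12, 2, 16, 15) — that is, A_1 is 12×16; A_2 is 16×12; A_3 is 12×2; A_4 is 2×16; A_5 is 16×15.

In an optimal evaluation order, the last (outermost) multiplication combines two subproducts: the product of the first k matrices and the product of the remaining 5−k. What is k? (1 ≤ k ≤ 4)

Adjacent pairs: A_1A_2 = 12·16·12 = 2304; A_2A_3 = 16·12·2 = 384; A_3A_4 = 12·2·16 = 384; A_4A_5 = 2·16·15 = 480.
Length 3: A_1..A_3: k=1: 0+384+12·16·2=768; k=2: 2304+0+12·12·2=2592 → min 768 | A_2..A_4: k=2: 0+384+16·12·16=3456; k=3: 384+0+16·2·16=896 → min 896 | A_3..A_5: k=3: 0+480+12·2·15=840; k=4: 384+0+12·16·15=3264 → min 840.
Length 4: A_1..A_4: k=1: 0+896+12·16·16=3968; k=2: 2304+384+12·12·16=4992; k=3: 768+0+12·2·16=1152 → min 1152 | A_2..A_5: k=2: 0+840+16·12·15=3720; k=3: 384+480+16·2·15=1344; k=4: 896+0+16·16·15=4736 → min 1344.
Top-level splits: k=1: (A_1..A_1)·(A_2..A_5) → 0+1344+12·16·15 = 4224; k=2: (A_1..A_2)·(A_3..A_5) → 2304+840+12·12·15 = 5304; k=3: (A_1..A_3)·(A_4..A_5) → 768+480+12·2·15 = 1608; k=4: (A_1..A_4)·(A_5..A_5) → 1152+0+12·16·15 = 4032.
Best split is after A_3, i.e. k = 3.

3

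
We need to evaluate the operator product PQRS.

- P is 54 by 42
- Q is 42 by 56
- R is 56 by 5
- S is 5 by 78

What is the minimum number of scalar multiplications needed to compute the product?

Adjacent pairs: PQ = 54·42·56 = 127008; QR = 42·56·5 = 11760; RS = 56·5·78 = 21840.
Length 3: P..R: k=1: 0+11760+54·42·5=23100; k=2: 127008+0+54·56·5=142128 → min 23100 | Q..S: k=2: 0+21840+42·56·78=205296; k=3: 11760+0+42·5·78=28140 → min 28140.
Length 4: P..S: k=1: 0+28140+54·42·78=205044; k=2: 127008+21840+54·56·78=384720; k=3: 23100+0+54·5·78=44160 → min 44160.
Optimal order: ((P(QR))S) with cost 44160.

44160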